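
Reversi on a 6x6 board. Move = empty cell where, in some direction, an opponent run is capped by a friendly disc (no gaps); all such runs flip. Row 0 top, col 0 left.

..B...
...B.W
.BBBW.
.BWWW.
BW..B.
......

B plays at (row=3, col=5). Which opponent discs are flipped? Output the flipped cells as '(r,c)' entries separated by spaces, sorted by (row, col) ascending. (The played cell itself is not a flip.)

Dir NW: opp run (2,4) capped by B -> flip
Dir N: first cell '.' (not opp) -> no flip
Dir NE: edge -> no flip
Dir W: opp run (3,4) (3,3) (3,2) capped by B -> flip
Dir E: edge -> no flip
Dir SW: first cell 'B' (not opp) -> no flip
Dir S: first cell '.' (not opp) -> no flip
Dir SE: edge -> no flip

Answer: (2,4) (3,2) (3,3) (3,4)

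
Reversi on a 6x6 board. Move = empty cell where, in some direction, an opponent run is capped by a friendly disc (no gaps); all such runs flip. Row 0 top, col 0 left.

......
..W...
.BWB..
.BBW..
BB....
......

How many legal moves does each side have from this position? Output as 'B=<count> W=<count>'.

Answer: B=6 W=6

Derivation:
-- B to move --
(0,1): flips 1 -> legal
(0,2): flips 2 -> legal
(0,3): flips 1 -> legal
(1,1): no bracket -> illegal
(1,3): flips 1 -> legal
(2,4): no bracket -> illegal
(3,4): flips 1 -> legal
(4,2): no bracket -> illegal
(4,3): flips 1 -> legal
(4,4): no bracket -> illegal
B mobility = 6
-- W to move --
(1,0): no bracket -> illegal
(1,1): no bracket -> illegal
(1,3): flips 1 -> legal
(1,4): no bracket -> illegal
(2,0): flips 1 -> legal
(2,4): flips 1 -> legal
(3,0): flips 3 -> legal
(3,4): flips 1 -> legal
(4,2): flips 1 -> legal
(4,3): no bracket -> illegal
(5,0): no bracket -> illegal
(5,1): no bracket -> illegal
(5,2): no bracket -> illegal
W mobility = 6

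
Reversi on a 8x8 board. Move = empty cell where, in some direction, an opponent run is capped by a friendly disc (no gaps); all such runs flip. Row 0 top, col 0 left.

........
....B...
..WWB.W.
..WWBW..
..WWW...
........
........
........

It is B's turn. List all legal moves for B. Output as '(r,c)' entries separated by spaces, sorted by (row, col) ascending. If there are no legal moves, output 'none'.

(1,1): no bracket -> illegal
(1,2): flips 1 -> legal
(1,3): no bracket -> illegal
(1,5): no bracket -> illegal
(1,6): no bracket -> illegal
(1,7): no bracket -> illegal
(2,1): flips 2 -> legal
(2,5): no bracket -> illegal
(2,7): no bracket -> illegal
(3,1): flips 2 -> legal
(3,6): flips 1 -> legal
(3,7): no bracket -> illegal
(4,1): flips 2 -> legal
(4,5): no bracket -> illegal
(4,6): flips 1 -> legal
(5,1): flips 2 -> legal
(5,2): flips 1 -> legal
(5,3): no bracket -> illegal
(5,4): flips 1 -> legal
(5,5): no bracket -> illegal

Answer: (1,2) (2,1) (3,1) (3,6) (4,1) (4,6) (5,1) (5,2) (5,4)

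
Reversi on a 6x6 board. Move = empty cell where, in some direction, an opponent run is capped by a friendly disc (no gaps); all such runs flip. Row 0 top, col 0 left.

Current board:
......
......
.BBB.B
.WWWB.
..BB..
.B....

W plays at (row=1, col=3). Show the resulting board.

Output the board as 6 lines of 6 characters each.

Place W at (1,3); scan 8 dirs for brackets.
Dir NW: first cell '.' (not opp) -> no flip
Dir N: first cell '.' (not opp) -> no flip
Dir NE: first cell '.' (not opp) -> no flip
Dir W: first cell '.' (not opp) -> no flip
Dir E: first cell '.' (not opp) -> no flip
Dir SW: opp run (2,2) capped by W -> flip
Dir S: opp run (2,3) capped by W -> flip
Dir SE: first cell '.' (not opp) -> no flip
All flips: (2,2) (2,3)

Answer: ......
...W..
.BWW.B
.WWWB.
..BB..
.B....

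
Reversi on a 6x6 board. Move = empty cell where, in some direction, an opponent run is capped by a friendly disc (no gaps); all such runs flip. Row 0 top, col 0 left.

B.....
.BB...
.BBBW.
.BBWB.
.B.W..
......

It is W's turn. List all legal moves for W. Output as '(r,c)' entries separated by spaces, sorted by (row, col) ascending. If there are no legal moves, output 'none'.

(0,1): no bracket -> illegal
(0,2): no bracket -> illegal
(0,3): no bracket -> illegal
(1,0): flips 2 -> legal
(1,3): flips 1 -> legal
(1,4): no bracket -> illegal
(2,0): flips 3 -> legal
(2,5): flips 1 -> legal
(3,0): flips 2 -> legal
(3,5): flips 1 -> legal
(4,0): no bracket -> illegal
(4,2): no bracket -> illegal
(4,4): flips 1 -> legal
(4,5): no bracket -> illegal
(5,0): no bracket -> illegal
(5,1): no bracket -> illegal
(5,2): no bracket -> illegal

Answer: (1,0) (1,3) (2,0) (2,5) (3,0) (3,5) (4,4)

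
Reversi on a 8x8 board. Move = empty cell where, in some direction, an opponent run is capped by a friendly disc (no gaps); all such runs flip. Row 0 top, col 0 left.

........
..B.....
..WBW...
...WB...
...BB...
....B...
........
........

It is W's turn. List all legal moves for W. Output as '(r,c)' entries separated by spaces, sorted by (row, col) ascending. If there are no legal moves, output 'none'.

(0,1): no bracket -> illegal
(0,2): flips 1 -> legal
(0,3): no bracket -> illegal
(1,1): no bracket -> illegal
(1,3): flips 1 -> legal
(1,4): no bracket -> illegal
(2,1): no bracket -> illegal
(2,5): no bracket -> illegal
(3,2): no bracket -> illegal
(3,5): flips 1 -> legal
(4,2): no bracket -> illegal
(4,5): no bracket -> illegal
(5,2): no bracket -> illegal
(5,3): flips 1 -> legal
(5,5): flips 1 -> legal
(6,3): no bracket -> illegal
(6,4): flips 3 -> legal
(6,5): no bracket -> illegal

Answer: (0,2) (1,3) (3,5) (5,3) (5,5) (6,4)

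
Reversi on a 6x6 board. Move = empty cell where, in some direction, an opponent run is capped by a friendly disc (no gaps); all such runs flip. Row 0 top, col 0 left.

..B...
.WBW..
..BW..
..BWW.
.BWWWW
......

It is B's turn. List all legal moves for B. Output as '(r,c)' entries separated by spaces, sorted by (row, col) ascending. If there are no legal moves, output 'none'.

(0,0): flips 1 -> legal
(0,1): no bracket -> illegal
(0,3): no bracket -> illegal
(0,4): flips 1 -> legal
(1,0): flips 1 -> legal
(1,4): flips 2 -> legal
(2,0): flips 1 -> legal
(2,1): no bracket -> illegal
(2,4): flips 2 -> legal
(2,5): no bracket -> illegal
(3,1): no bracket -> illegal
(3,5): flips 2 -> legal
(5,1): no bracket -> illegal
(5,2): flips 1 -> legal
(5,3): no bracket -> illegal
(5,4): flips 1 -> legal
(5,5): flips 2 -> legal

Answer: (0,0) (0,4) (1,0) (1,4) (2,0) (2,4) (3,5) (5,2) (5,4) (5,5)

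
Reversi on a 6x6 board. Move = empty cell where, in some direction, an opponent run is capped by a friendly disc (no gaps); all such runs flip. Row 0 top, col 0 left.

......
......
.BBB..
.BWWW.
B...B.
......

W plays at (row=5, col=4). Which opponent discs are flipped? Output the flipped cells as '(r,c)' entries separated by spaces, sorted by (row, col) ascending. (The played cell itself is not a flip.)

Answer: (4,4)

Derivation:
Dir NW: first cell '.' (not opp) -> no flip
Dir N: opp run (4,4) capped by W -> flip
Dir NE: first cell '.' (not opp) -> no flip
Dir W: first cell '.' (not opp) -> no flip
Dir E: first cell '.' (not opp) -> no flip
Dir SW: edge -> no flip
Dir S: edge -> no flip
Dir SE: edge -> no flip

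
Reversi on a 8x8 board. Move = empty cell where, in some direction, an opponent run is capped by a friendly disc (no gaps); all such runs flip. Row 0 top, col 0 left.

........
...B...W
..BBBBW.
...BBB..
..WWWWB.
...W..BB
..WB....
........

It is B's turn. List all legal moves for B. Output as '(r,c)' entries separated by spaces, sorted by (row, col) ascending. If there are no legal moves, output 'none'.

Answer: (2,7) (4,1) (5,1) (5,2) (5,4) (5,5) (6,1) (7,1)

Derivation:
(0,6): no bracket -> illegal
(0,7): no bracket -> illegal
(1,5): no bracket -> illegal
(1,6): no bracket -> illegal
(2,7): flips 1 -> legal
(3,1): no bracket -> illegal
(3,2): no bracket -> illegal
(3,6): no bracket -> illegal
(3,7): no bracket -> illegal
(4,1): flips 4 -> legal
(5,1): flips 1 -> legal
(5,2): flips 1 -> legal
(5,4): flips 1 -> legal
(5,5): flips 2 -> legal
(6,1): flips 1 -> legal
(6,4): no bracket -> illegal
(7,1): flips 3 -> legal
(7,2): no bracket -> illegal
(7,3): no bracket -> illegal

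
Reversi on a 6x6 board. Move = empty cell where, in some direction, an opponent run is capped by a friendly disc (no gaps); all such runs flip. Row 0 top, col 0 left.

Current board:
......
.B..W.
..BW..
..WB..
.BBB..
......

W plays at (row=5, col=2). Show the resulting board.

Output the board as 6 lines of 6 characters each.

Answer: ......
.B..W.
..BW..
..WB..
.BWB..
..W...

Derivation:
Place W at (5,2); scan 8 dirs for brackets.
Dir NW: opp run (4,1), next='.' -> no flip
Dir N: opp run (4,2) capped by W -> flip
Dir NE: opp run (4,3), next='.' -> no flip
Dir W: first cell '.' (not opp) -> no flip
Dir E: first cell '.' (not opp) -> no flip
Dir SW: edge -> no flip
Dir S: edge -> no flip
Dir SE: edge -> no flip
All flips: (4,2)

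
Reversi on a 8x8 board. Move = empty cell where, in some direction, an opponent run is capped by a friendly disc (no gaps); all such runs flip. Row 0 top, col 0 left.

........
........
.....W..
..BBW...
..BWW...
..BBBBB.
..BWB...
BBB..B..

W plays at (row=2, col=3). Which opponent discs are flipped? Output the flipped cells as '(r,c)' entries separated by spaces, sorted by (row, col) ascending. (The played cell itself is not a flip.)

Answer: (3,3)

Derivation:
Dir NW: first cell '.' (not opp) -> no flip
Dir N: first cell '.' (not opp) -> no flip
Dir NE: first cell '.' (not opp) -> no flip
Dir W: first cell '.' (not opp) -> no flip
Dir E: first cell '.' (not opp) -> no flip
Dir SW: opp run (3,2), next='.' -> no flip
Dir S: opp run (3,3) capped by W -> flip
Dir SE: first cell 'W' (not opp) -> no flip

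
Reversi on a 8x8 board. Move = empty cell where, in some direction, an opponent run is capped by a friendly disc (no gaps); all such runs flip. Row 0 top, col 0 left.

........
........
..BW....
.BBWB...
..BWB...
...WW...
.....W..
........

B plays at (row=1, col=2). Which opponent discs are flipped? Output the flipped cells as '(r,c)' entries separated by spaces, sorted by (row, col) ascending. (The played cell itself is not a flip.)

Answer: (2,3)

Derivation:
Dir NW: first cell '.' (not opp) -> no flip
Dir N: first cell '.' (not opp) -> no flip
Dir NE: first cell '.' (not opp) -> no flip
Dir W: first cell '.' (not opp) -> no flip
Dir E: first cell '.' (not opp) -> no flip
Dir SW: first cell '.' (not opp) -> no flip
Dir S: first cell 'B' (not opp) -> no flip
Dir SE: opp run (2,3) capped by B -> flip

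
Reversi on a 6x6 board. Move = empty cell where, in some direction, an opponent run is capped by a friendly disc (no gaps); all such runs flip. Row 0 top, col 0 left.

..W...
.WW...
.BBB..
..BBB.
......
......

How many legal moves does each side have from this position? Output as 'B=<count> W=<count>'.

Answer: B=3 W=5

Derivation:
-- B to move --
(0,0): flips 1 -> legal
(0,1): flips 2 -> legal
(0,3): flips 1 -> legal
(1,0): no bracket -> illegal
(1,3): no bracket -> illegal
(2,0): no bracket -> illegal
B mobility = 3
-- W to move --
(1,0): no bracket -> illegal
(1,3): no bracket -> illegal
(1,4): no bracket -> illegal
(2,0): no bracket -> illegal
(2,4): no bracket -> illegal
(2,5): no bracket -> illegal
(3,0): flips 1 -> legal
(3,1): flips 1 -> legal
(3,5): no bracket -> illegal
(4,1): no bracket -> illegal
(4,2): flips 2 -> legal
(4,3): no bracket -> illegal
(4,4): flips 2 -> legal
(4,5): flips 2 -> legal
W mobility = 5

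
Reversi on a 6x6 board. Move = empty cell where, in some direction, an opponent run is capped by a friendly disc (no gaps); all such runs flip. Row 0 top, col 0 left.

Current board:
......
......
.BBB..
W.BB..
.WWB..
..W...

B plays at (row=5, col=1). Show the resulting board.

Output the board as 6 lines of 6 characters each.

Place B at (5,1); scan 8 dirs for brackets.
Dir NW: first cell '.' (not opp) -> no flip
Dir N: opp run (4,1), next='.' -> no flip
Dir NE: opp run (4,2) capped by B -> flip
Dir W: first cell '.' (not opp) -> no flip
Dir E: opp run (5,2), next='.' -> no flip
Dir SW: edge -> no flip
Dir S: edge -> no flip
Dir SE: edge -> no flip
All flips: (4,2)

Answer: ......
......
.BBB..
W.BB..
.WBB..
.BW...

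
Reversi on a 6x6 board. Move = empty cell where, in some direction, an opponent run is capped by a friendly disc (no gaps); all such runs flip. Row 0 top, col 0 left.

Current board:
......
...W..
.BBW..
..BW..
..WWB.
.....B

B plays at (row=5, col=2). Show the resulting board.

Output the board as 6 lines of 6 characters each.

Place B at (5,2); scan 8 dirs for brackets.
Dir NW: first cell '.' (not opp) -> no flip
Dir N: opp run (4,2) capped by B -> flip
Dir NE: opp run (4,3), next='.' -> no flip
Dir W: first cell '.' (not opp) -> no flip
Dir E: first cell '.' (not opp) -> no flip
Dir SW: edge -> no flip
Dir S: edge -> no flip
Dir SE: edge -> no flip
All flips: (4,2)

Answer: ......
...W..
.BBW..
..BW..
..BWB.
..B..B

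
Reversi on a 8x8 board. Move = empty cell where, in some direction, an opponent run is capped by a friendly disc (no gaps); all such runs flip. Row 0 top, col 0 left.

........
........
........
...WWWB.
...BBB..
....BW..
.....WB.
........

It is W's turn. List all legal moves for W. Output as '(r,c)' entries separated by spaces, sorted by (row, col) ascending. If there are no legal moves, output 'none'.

(2,5): no bracket -> illegal
(2,6): no bracket -> illegal
(2,7): no bracket -> illegal
(3,2): flips 2 -> legal
(3,7): flips 1 -> legal
(4,2): no bracket -> illegal
(4,6): no bracket -> illegal
(4,7): no bracket -> illegal
(5,2): flips 1 -> legal
(5,3): flips 3 -> legal
(5,6): flips 1 -> legal
(5,7): no bracket -> illegal
(6,3): no bracket -> illegal
(6,4): flips 2 -> legal
(6,7): flips 1 -> legal
(7,5): no bracket -> illegal
(7,6): no bracket -> illegal
(7,7): flips 1 -> legal

Answer: (3,2) (3,7) (5,2) (5,3) (5,6) (6,4) (6,7) (7,7)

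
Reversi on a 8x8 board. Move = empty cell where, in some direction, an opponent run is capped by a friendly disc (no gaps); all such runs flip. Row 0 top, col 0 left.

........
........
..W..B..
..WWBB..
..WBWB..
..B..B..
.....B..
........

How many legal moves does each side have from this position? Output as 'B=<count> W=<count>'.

Answer: B=8 W=8

Derivation:
-- B to move --
(1,1): flips 3 -> legal
(1,2): flips 3 -> legal
(1,3): no bracket -> illegal
(2,1): flips 1 -> legal
(2,3): flips 1 -> legal
(2,4): no bracket -> illegal
(3,1): flips 2 -> legal
(4,1): flips 1 -> legal
(5,1): no bracket -> illegal
(5,3): flips 1 -> legal
(5,4): flips 1 -> legal
B mobility = 8
-- W to move --
(1,4): no bracket -> illegal
(1,5): no bracket -> illegal
(1,6): no bracket -> illegal
(2,3): no bracket -> illegal
(2,4): flips 1 -> legal
(2,6): flips 1 -> legal
(3,6): flips 2 -> legal
(4,1): no bracket -> illegal
(4,6): flips 1 -> legal
(5,1): no bracket -> illegal
(5,3): flips 1 -> legal
(5,4): flips 1 -> legal
(5,6): no bracket -> illegal
(6,1): no bracket -> illegal
(6,2): flips 1 -> legal
(6,3): no bracket -> illegal
(6,4): no bracket -> illegal
(6,6): flips 1 -> legal
(7,4): no bracket -> illegal
(7,5): no bracket -> illegal
(7,6): no bracket -> illegal
W mobility = 8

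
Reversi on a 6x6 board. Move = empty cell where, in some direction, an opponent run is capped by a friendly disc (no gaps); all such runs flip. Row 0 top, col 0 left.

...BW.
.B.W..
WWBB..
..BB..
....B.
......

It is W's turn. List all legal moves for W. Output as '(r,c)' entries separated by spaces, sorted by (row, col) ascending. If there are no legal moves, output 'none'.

(0,0): no bracket -> illegal
(0,1): flips 1 -> legal
(0,2): flips 2 -> legal
(1,0): no bracket -> illegal
(1,2): no bracket -> illegal
(1,4): no bracket -> illegal
(2,4): flips 2 -> legal
(3,1): flips 1 -> legal
(3,4): no bracket -> illegal
(3,5): no bracket -> illegal
(4,1): no bracket -> illegal
(4,2): no bracket -> illegal
(4,3): flips 3 -> legal
(4,5): no bracket -> illegal
(5,3): no bracket -> illegal
(5,4): no bracket -> illegal
(5,5): no bracket -> illegal

Answer: (0,1) (0,2) (2,4) (3,1) (4,3)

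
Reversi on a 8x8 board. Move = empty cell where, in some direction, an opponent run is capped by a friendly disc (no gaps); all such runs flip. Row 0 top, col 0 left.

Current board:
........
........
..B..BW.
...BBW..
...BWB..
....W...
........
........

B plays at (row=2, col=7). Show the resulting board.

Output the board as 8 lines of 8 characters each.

Place B at (2,7); scan 8 dirs for brackets.
Dir NW: first cell '.' (not opp) -> no flip
Dir N: first cell '.' (not opp) -> no flip
Dir NE: edge -> no flip
Dir W: opp run (2,6) capped by B -> flip
Dir E: edge -> no flip
Dir SW: first cell '.' (not opp) -> no flip
Dir S: first cell '.' (not opp) -> no flip
Dir SE: edge -> no flip
All flips: (2,6)

Answer: ........
........
..B..BBB
...BBW..
...BWB..
....W...
........
........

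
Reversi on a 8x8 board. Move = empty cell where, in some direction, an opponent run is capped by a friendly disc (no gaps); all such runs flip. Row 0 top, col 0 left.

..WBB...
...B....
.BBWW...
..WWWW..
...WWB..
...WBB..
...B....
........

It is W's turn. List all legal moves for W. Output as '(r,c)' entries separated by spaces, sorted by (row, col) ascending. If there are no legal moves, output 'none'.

Answer: (0,5) (1,0) (1,1) (1,2) (2,0) (4,6) (5,6) (6,4) (6,5) (6,6) (7,3)

Derivation:
(0,5): flips 2 -> legal
(1,0): flips 1 -> legal
(1,1): flips 1 -> legal
(1,2): flips 1 -> legal
(1,4): no bracket -> illegal
(1,5): no bracket -> illegal
(2,0): flips 2 -> legal
(3,0): no bracket -> illegal
(3,1): no bracket -> illegal
(3,6): no bracket -> illegal
(4,6): flips 1 -> legal
(5,2): no bracket -> illegal
(5,6): flips 3 -> legal
(6,2): no bracket -> illegal
(6,4): flips 1 -> legal
(6,5): flips 3 -> legal
(6,6): flips 1 -> legal
(7,2): no bracket -> illegal
(7,3): flips 1 -> legal
(7,4): no bracket -> illegal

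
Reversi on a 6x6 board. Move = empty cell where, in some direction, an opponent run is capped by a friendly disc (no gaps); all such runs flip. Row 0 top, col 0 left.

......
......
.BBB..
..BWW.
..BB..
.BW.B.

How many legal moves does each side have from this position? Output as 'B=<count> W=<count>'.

-- B to move --
(2,4): flips 1 -> legal
(2,5): flips 1 -> legal
(3,5): flips 2 -> legal
(4,1): no bracket -> illegal
(4,4): flips 1 -> legal
(4,5): flips 1 -> legal
(5,3): flips 1 -> legal
B mobility = 6
-- W to move --
(1,0): no bracket -> illegal
(1,1): flips 1 -> legal
(1,2): flips 4 -> legal
(1,3): flips 1 -> legal
(1,4): no bracket -> illegal
(2,0): no bracket -> illegal
(2,4): no bracket -> illegal
(3,0): no bracket -> illegal
(3,1): flips 1 -> legal
(4,0): no bracket -> illegal
(4,1): no bracket -> illegal
(4,4): no bracket -> illegal
(4,5): no bracket -> illegal
(5,0): flips 1 -> legal
(5,3): flips 1 -> legal
(5,5): no bracket -> illegal
W mobility = 6

Answer: B=6 W=6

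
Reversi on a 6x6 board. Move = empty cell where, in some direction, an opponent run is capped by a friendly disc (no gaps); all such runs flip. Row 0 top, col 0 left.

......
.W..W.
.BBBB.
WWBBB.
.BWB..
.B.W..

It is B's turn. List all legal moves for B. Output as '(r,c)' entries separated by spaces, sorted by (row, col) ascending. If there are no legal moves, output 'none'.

Answer: (0,0) (0,1) (0,4) (0,5) (4,0) (5,2)

Derivation:
(0,0): flips 1 -> legal
(0,1): flips 1 -> legal
(0,2): no bracket -> illegal
(0,3): no bracket -> illegal
(0,4): flips 1 -> legal
(0,5): flips 1 -> legal
(1,0): no bracket -> illegal
(1,2): no bracket -> illegal
(1,3): no bracket -> illegal
(1,5): no bracket -> illegal
(2,0): no bracket -> illegal
(2,5): no bracket -> illegal
(4,0): flips 1 -> legal
(4,4): no bracket -> illegal
(5,2): flips 1 -> legal
(5,4): no bracket -> illegal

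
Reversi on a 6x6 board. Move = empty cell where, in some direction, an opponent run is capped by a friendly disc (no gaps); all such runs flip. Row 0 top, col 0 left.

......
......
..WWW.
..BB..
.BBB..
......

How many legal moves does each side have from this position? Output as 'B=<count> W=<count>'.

-- B to move --
(1,1): flips 1 -> legal
(1,2): flips 1 -> legal
(1,3): flips 1 -> legal
(1,4): flips 1 -> legal
(1,5): flips 1 -> legal
(2,1): no bracket -> illegal
(2,5): no bracket -> illegal
(3,1): no bracket -> illegal
(3,4): no bracket -> illegal
(3,5): no bracket -> illegal
B mobility = 5
-- W to move --
(2,1): no bracket -> illegal
(3,0): no bracket -> illegal
(3,1): no bracket -> illegal
(3,4): no bracket -> illegal
(4,0): no bracket -> illegal
(4,4): flips 1 -> legal
(5,0): flips 2 -> legal
(5,1): flips 2 -> legal
(5,2): flips 2 -> legal
(5,3): flips 2 -> legal
(5,4): no bracket -> illegal
W mobility = 5

Answer: B=5 W=5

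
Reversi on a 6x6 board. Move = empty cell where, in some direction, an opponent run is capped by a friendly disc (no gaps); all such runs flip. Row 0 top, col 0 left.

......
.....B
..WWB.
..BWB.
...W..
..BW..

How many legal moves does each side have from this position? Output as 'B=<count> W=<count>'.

-- B to move --
(1,1): no bracket -> illegal
(1,2): flips 2 -> legal
(1,3): no bracket -> illegal
(1,4): flips 1 -> legal
(2,1): flips 2 -> legal
(3,1): no bracket -> illegal
(4,2): flips 1 -> legal
(4,4): no bracket -> illegal
(5,4): flips 2 -> legal
B mobility = 5
-- W to move --
(0,4): no bracket -> illegal
(0,5): no bracket -> illegal
(1,3): no bracket -> illegal
(1,4): no bracket -> illegal
(2,1): flips 1 -> legal
(2,5): flips 2 -> legal
(3,1): flips 1 -> legal
(3,5): flips 1 -> legal
(4,1): flips 1 -> legal
(4,2): flips 1 -> legal
(4,4): no bracket -> illegal
(4,5): flips 1 -> legal
(5,1): flips 1 -> legal
W mobility = 8

Answer: B=5 W=8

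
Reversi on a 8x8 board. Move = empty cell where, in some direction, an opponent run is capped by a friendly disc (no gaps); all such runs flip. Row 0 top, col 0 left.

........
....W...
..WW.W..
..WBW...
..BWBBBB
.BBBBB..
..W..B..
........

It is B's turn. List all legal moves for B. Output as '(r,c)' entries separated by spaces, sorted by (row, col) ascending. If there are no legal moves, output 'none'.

(0,3): no bracket -> illegal
(0,4): no bracket -> illegal
(0,5): no bracket -> illegal
(1,1): flips 1 -> legal
(1,2): flips 4 -> legal
(1,3): flips 1 -> legal
(1,5): no bracket -> illegal
(1,6): flips 3 -> legal
(2,1): flips 2 -> legal
(2,4): flips 1 -> legal
(2,6): no bracket -> illegal
(3,1): flips 1 -> legal
(3,5): flips 1 -> legal
(3,6): no bracket -> illegal
(4,1): no bracket -> illegal
(6,1): no bracket -> illegal
(6,3): no bracket -> illegal
(7,1): flips 1 -> legal
(7,2): flips 1 -> legal
(7,3): flips 1 -> legal

Answer: (1,1) (1,2) (1,3) (1,6) (2,1) (2,4) (3,1) (3,5) (7,1) (7,2) (7,3)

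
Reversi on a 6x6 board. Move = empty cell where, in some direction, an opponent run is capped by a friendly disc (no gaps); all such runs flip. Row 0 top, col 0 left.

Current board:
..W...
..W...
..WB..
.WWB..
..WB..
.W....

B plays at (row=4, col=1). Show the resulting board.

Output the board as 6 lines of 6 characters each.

Answer: ..W...
..W...
..WB..
.WBB..
.BBB..
.W....

Derivation:
Place B at (4,1); scan 8 dirs for brackets.
Dir NW: first cell '.' (not opp) -> no flip
Dir N: opp run (3,1), next='.' -> no flip
Dir NE: opp run (3,2) capped by B -> flip
Dir W: first cell '.' (not opp) -> no flip
Dir E: opp run (4,2) capped by B -> flip
Dir SW: first cell '.' (not opp) -> no flip
Dir S: opp run (5,1), next=edge -> no flip
Dir SE: first cell '.' (not opp) -> no flip
All flips: (3,2) (4,2)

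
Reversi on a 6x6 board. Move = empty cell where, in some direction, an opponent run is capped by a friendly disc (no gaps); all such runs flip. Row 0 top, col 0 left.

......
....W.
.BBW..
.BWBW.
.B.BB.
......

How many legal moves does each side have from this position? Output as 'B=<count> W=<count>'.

-- B to move --
(0,3): no bracket -> illegal
(0,4): no bracket -> illegal
(0,5): flips 3 -> legal
(1,2): no bracket -> illegal
(1,3): flips 1 -> legal
(1,5): no bracket -> illegal
(2,4): flips 2 -> legal
(2,5): flips 1 -> legal
(3,5): flips 1 -> legal
(4,2): flips 1 -> legal
(4,5): no bracket -> illegal
B mobility = 6
-- W to move --
(1,0): flips 1 -> legal
(1,1): no bracket -> illegal
(1,2): flips 1 -> legal
(1,3): no bracket -> illegal
(2,0): flips 2 -> legal
(2,4): no bracket -> illegal
(3,0): flips 1 -> legal
(3,5): no bracket -> illegal
(4,0): no bracket -> illegal
(4,2): no bracket -> illegal
(4,5): no bracket -> illegal
(5,0): flips 1 -> legal
(5,1): no bracket -> illegal
(5,2): flips 1 -> legal
(5,3): flips 2 -> legal
(5,4): flips 2 -> legal
(5,5): no bracket -> illegal
W mobility = 8

Answer: B=6 W=8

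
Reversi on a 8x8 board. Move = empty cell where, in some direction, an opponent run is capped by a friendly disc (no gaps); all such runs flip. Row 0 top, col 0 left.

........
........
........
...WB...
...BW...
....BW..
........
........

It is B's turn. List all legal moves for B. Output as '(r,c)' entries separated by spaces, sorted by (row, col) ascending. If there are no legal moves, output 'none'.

Answer: (2,3) (3,2) (4,5) (5,6)

Derivation:
(2,2): no bracket -> illegal
(2,3): flips 1 -> legal
(2,4): no bracket -> illegal
(3,2): flips 1 -> legal
(3,5): no bracket -> illegal
(4,2): no bracket -> illegal
(4,5): flips 1 -> legal
(4,6): no bracket -> illegal
(5,3): no bracket -> illegal
(5,6): flips 1 -> legal
(6,4): no bracket -> illegal
(6,5): no bracket -> illegal
(6,6): no bracket -> illegal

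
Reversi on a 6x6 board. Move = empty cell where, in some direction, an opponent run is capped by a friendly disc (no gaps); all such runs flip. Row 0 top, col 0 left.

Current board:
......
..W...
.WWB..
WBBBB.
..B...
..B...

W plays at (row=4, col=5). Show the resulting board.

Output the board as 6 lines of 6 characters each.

Answer: ......
..W...
.WWW..
WBBBW.
..B..W
..B...

Derivation:
Place W at (4,5); scan 8 dirs for brackets.
Dir NW: opp run (3,4) (2,3) capped by W -> flip
Dir N: first cell '.' (not opp) -> no flip
Dir NE: edge -> no flip
Dir W: first cell '.' (not opp) -> no flip
Dir E: edge -> no flip
Dir SW: first cell '.' (not opp) -> no flip
Dir S: first cell '.' (not opp) -> no flip
Dir SE: edge -> no flip
All flips: (2,3) (3,4)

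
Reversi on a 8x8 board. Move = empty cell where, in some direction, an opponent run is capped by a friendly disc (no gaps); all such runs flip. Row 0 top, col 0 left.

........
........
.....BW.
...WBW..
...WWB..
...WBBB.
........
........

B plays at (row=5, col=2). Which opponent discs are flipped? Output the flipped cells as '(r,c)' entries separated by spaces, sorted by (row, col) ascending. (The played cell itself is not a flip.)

Dir NW: first cell '.' (not opp) -> no flip
Dir N: first cell '.' (not opp) -> no flip
Dir NE: opp run (4,3) capped by B -> flip
Dir W: first cell '.' (not opp) -> no flip
Dir E: opp run (5,3) capped by B -> flip
Dir SW: first cell '.' (not opp) -> no flip
Dir S: first cell '.' (not opp) -> no flip
Dir SE: first cell '.' (not opp) -> no flip

Answer: (4,3) (5,3)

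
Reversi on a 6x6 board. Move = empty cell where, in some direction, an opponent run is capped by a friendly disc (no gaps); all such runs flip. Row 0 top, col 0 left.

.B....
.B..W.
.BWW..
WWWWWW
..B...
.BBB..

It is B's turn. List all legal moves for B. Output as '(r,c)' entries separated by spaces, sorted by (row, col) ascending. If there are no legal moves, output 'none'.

(0,3): no bracket -> illegal
(0,4): no bracket -> illegal
(0,5): no bracket -> illegal
(1,2): flips 2 -> legal
(1,3): no bracket -> illegal
(1,5): no bracket -> illegal
(2,0): flips 1 -> legal
(2,4): flips 3 -> legal
(2,5): no bracket -> illegal
(4,0): no bracket -> illegal
(4,1): flips 1 -> legal
(4,3): flips 1 -> legal
(4,4): flips 2 -> legal
(4,5): no bracket -> illegal

Answer: (1,2) (2,0) (2,4) (4,1) (4,3) (4,4)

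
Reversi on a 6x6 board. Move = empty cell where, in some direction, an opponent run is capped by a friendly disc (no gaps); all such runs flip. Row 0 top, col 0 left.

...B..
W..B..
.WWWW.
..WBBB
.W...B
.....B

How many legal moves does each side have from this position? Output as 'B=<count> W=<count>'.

Answer: B=5 W=5

Derivation:
-- B to move --
(0,0): no bracket -> illegal
(0,1): no bracket -> illegal
(1,1): flips 1 -> legal
(1,2): flips 1 -> legal
(1,4): flips 1 -> legal
(1,5): flips 1 -> legal
(2,0): no bracket -> illegal
(2,5): no bracket -> illegal
(3,0): no bracket -> illegal
(3,1): flips 2 -> legal
(4,0): no bracket -> illegal
(4,2): no bracket -> illegal
(4,3): no bracket -> illegal
(5,0): no bracket -> illegal
(5,1): no bracket -> illegal
(5,2): no bracket -> illegal
B mobility = 5
-- W to move --
(0,2): flips 1 -> legal
(0,4): flips 1 -> legal
(1,2): no bracket -> illegal
(1,4): no bracket -> illegal
(2,5): no bracket -> illegal
(4,2): flips 1 -> legal
(4,3): flips 1 -> legal
(4,4): flips 2 -> legal
(5,4): no bracket -> illegal
W mobility = 5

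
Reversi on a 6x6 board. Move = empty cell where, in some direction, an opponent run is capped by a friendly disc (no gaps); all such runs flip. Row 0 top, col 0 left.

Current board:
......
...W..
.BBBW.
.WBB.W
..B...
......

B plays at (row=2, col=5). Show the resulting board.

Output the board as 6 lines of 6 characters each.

Place B at (2,5); scan 8 dirs for brackets.
Dir NW: first cell '.' (not opp) -> no flip
Dir N: first cell '.' (not opp) -> no flip
Dir NE: edge -> no flip
Dir W: opp run (2,4) capped by B -> flip
Dir E: edge -> no flip
Dir SW: first cell '.' (not opp) -> no flip
Dir S: opp run (3,5), next='.' -> no flip
Dir SE: edge -> no flip
All flips: (2,4)

Answer: ......
...W..
.BBBBB
.WBB.W
..B...
......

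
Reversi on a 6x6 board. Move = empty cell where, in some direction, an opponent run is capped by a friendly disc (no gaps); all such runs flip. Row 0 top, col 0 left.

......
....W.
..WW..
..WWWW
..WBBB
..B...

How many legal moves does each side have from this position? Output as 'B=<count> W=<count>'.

-- B to move --
(0,3): no bracket -> illegal
(0,4): no bracket -> illegal
(0,5): no bracket -> illegal
(1,1): flips 2 -> legal
(1,2): flips 5 -> legal
(1,3): flips 2 -> legal
(1,5): no bracket -> illegal
(2,1): flips 1 -> legal
(2,4): flips 1 -> legal
(2,5): flips 2 -> legal
(3,1): no bracket -> illegal
(4,1): flips 1 -> legal
(5,1): no bracket -> illegal
(5,3): no bracket -> illegal
B mobility = 7
-- W to move --
(4,1): no bracket -> illegal
(5,1): no bracket -> illegal
(5,3): flips 2 -> legal
(5,4): flips 2 -> legal
(5,5): flips 2 -> legal
W mobility = 3

Answer: B=7 W=3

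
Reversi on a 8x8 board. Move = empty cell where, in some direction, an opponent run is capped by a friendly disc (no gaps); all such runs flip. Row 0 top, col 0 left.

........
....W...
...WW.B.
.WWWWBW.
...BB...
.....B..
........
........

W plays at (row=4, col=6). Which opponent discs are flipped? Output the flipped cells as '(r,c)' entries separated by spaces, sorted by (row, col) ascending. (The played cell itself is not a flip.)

Dir NW: opp run (3,5) capped by W -> flip
Dir N: first cell 'W' (not opp) -> no flip
Dir NE: first cell '.' (not opp) -> no flip
Dir W: first cell '.' (not opp) -> no flip
Dir E: first cell '.' (not opp) -> no flip
Dir SW: opp run (5,5), next='.' -> no flip
Dir S: first cell '.' (not opp) -> no flip
Dir SE: first cell '.' (not opp) -> no flip

Answer: (3,5)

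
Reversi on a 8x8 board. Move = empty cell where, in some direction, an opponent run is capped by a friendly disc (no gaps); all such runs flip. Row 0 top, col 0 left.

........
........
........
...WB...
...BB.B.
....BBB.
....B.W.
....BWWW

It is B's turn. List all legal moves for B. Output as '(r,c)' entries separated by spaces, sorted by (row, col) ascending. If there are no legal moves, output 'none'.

Answer: (2,2) (2,3) (3,2)

Derivation:
(2,2): flips 1 -> legal
(2,3): flips 1 -> legal
(2,4): no bracket -> illegal
(3,2): flips 1 -> legal
(4,2): no bracket -> illegal
(5,7): no bracket -> illegal
(6,5): no bracket -> illegal
(6,7): no bracket -> illegal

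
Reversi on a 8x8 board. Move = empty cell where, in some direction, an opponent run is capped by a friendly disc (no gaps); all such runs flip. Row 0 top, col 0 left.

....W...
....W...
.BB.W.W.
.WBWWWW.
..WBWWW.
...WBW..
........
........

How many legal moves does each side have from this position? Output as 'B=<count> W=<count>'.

Answer: B=12 W=6

Derivation:
-- B to move --
(0,3): no bracket -> illegal
(0,5): no bracket -> illegal
(1,3): no bracket -> illegal
(1,5): no bracket -> illegal
(1,6): no bracket -> illegal
(1,7): no bracket -> illegal
(2,0): no bracket -> illegal
(2,3): flips 1 -> legal
(2,5): flips 1 -> legal
(2,7): flips 2 -> legal
(3,0): flips 1 -> legal
(3,7): flips 4 -> legal
(4,0): flips 1 -> legal
(4,1): flips 2 -> legal
(4,7): flips 3 -> legal
(5,1): no bracket -> illegal
(5,2): flips 2 -> legal
(5,6): flips 1 -> legal
(5,7): no bracket -> illegal
(6,2): no bracket -> illegal
(6,3): flips 1 -> legal
(6,4): no bracket -> illegal
(6,5): no bracket -> illegal
(6,6): flips 3 -> legal
B mobility = 12
-- W to move --
(1,0): no bracket -> illegal
(1,1): flips 2 -> legal
(1,2): flips 2 -> legal
(1,3): flips 1 -> legal
(2,0): no bracket -> illegal
(2,3): no bracket -> illegal
(3,0): no bracket -> illegal
(4,1): no bracket -> illegal
(5,2): flips 1 -> legal
(6,3): flips 1 -> legal
(6,4): flips 1 -> legal
(6,5): no bracket -> illegal
W mobility = 6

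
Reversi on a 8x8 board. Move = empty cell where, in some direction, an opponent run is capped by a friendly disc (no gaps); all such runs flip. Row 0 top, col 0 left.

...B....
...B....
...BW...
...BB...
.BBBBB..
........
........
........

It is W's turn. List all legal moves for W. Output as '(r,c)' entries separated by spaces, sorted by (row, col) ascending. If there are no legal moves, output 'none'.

Answer: (0,2) (2,2) (5,1) (5,4)

Derivation:
(0,2): flips 1 -> legal
(0,4): no bracket -> illegal
(1,2): no bracket -> illegal
(1,4): no bracket -> illegal
(2,2): flips 1 -> legal
(2,5): no bracket -> illegal
(3,0): no bracket -> illegal
(3,1): no bracket -> illegal
(3,2): no bracket -> illegal
(3,5): no bracket -> illegal
(3,6): no bracket -> illegal
(4,0): no bracket -> illegal
(4,6): no bracket -> illegal
(5,0): no bracket -> illegal
(5,1): flips 2 -> legal
(5,2): no bracket -> illegal
(5,3): no bracket -> illegal
(5,4): flips 2 -> legal
(5,5): no bracket -> illegal
(5,6): no bracket -> illegal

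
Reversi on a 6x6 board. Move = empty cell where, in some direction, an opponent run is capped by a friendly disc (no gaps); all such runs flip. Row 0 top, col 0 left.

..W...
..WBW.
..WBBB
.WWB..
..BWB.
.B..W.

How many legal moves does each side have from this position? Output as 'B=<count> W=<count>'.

-- B to move --
(0,1): flips 1 -> legal
(0,3): flips 1 -> legal
(0,4): flips 1 -> legal
(0,5): flips 1 -> legal
(1,1): flips 2 -> legal
(1,5): flips 1 -> legal
(2,0): flips 1 -> legal
(2,1): flips 1 -> legal
(3,0): flips 2 -> legal
(3,4): no bracket -> illegal
(4,0): flips 2 -> legal
(4,1): flips 1 -> legal
(4,5): no bracket -> illegal
(5,2): no bracket -> illegal
(5,3): flips 1 -> legal
(5,5): no bracket -> illegal
B mobility = 12
-- W to move --
(0,3): flips 3 -> legal
(0,4): flips 1 -> legal
(1,5): no bracket -> illegal
(3,4): flips 4 -> legal
(3,5): flips 2 -> legal
(4,0): no bracket -> illegal
(4,1): flips 1 -> legal
(4,5): flips 1 -> legal
(5,0): no bracket -> illegal
(5,2): flips 1 -> legal
(5,3): flips 1 -> legal
(5,5): flips 2 -> legal
W mobility = 9

Answer: B=12 W=9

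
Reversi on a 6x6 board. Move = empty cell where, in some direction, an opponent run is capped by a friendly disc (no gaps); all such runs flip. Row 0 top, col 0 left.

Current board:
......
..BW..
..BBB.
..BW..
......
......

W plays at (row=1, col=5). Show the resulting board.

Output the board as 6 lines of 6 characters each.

Answer: ......
..BW.W
..BBW.
..BW..
......
......

Derivation:
Place W at (1,5); scan 8 dirs for brackets.
Dir NW: first cell '.' (not opp) -> no flip
Dir N: first cell '.' (not opp) -> no flip
Dir NE: edge -> no flip
Dir W: first cell '.' (not opp) -> no flip
Dir E: edge -> no flip
Dir SW: opp run (2,4) capped by W -> flip
Dir S: first cell '.' (not opp) -> no flip
Dir SE: edge -> no flip
All flips: (2,4)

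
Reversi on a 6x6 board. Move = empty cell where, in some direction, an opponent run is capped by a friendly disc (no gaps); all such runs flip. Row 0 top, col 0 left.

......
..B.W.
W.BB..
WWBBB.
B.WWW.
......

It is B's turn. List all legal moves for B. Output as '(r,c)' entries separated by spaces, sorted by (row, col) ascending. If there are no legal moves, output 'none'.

(0,3): no bracket -> illegal
(0,4): no bracket -> illegal
(0,5): flips 1 -> legal
(1,0): flips 2 -> legal
(1,1): no bracket -> illegal
(1,3): no bracket -> illegal
(1,5): no bracket -> illegal
(2,1): no bracket -> illegal
(2,4): no bracket -> illegal
(2,5): no bracket -> illegal
(3,5): no bracket -> illegal
(4,1): no bracket -> illegal
(4,5): no bracket -> illegal
(5,1): flips 1 -> legal
(5,2): flips 2 -> legal
(5,3): flips 1 -> legal
(5,4): flips 2 -> legal
(5,5): flips 1 -> legal

Answer: (0,5) (1,0) (5,1) (5,2) (5,3) (5,4) (5,5)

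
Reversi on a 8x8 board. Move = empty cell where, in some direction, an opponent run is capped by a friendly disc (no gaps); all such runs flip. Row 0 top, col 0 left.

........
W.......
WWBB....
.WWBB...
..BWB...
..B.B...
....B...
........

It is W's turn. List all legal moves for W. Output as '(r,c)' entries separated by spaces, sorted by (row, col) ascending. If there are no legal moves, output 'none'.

(1,1): no bracket -> illegal
(1,2): flips 1 -> legal
(1,3): flips 3 -> legal
(1,4): flips 1 -> legal
(2,4): flips 2 -> legal
(2,5): flips 1 -> legal
(3,5): flips 2 -> legal
(4,1): flips 1 -> legal
(4,5): flips 1 -> legal
(5,1): no bracket -> illegal
(5,3): flips 1 -> legal
(5,5): no bracket -> illegal
(6,1): flips 1 -> legal
(6,2): flips 2 -> legal
(6,3): no bracket -> illegal
(6,5): flips 1 -> legal
(7,3): no bracket -> illegal
(7,4): no bracket -> illegal
(7,5): no bracket -> illegal

Answer: (1,2) (1,3) (1,4) (2,4) (2,5) (3,5) (4,1) (4,5) (5,3) (6,1) (6,2) (6,5)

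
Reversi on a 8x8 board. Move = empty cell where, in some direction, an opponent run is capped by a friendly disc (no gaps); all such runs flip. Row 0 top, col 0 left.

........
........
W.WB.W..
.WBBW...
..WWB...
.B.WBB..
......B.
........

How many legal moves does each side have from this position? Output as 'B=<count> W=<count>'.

Answer: B=11 W=11

Derivation:
-- B to move --
(1,0): no bracket -> illegal
(1,1): flips 1 -> legal
(1,2): flips 1 -> legal
(1,3): no bracket -> illegal
(1,4): no bracket -> illegal
(1,5): no bracket -> illegal
(1,6): no bracket -> illegal
(2,1): flips 1 -> legal
(2,4): flips 1 -> legal
(2,6): no bracket -> illegal
(3,0): flips 1 -> legal
(3,5): flips 1 -> legal
(3,6): no bracket -> illegal
(4,0): no bracket -> illegal
(4,1): flips 2 -> legal
(4,5): flips 1 -> legal
(5,2): flips 2 -> legal
(6,2): flips 1 -> legal
(6,3): flips 2 -> legal
(6,4): no bracket -> illegal
B mobility = 11
-- W to move --
(1,2): flips 1 -> legal
(1,3): flips 2 -> legal
(1,4): no bracket -> illegal
(2,1): flips 1 -> legal
(2,4): flips 2 -> legal
(3,5): flips 1 -> legal
(4,0): no bracket -> illegal
(4,1): no bracket -> illegal
(4,5): flips 1 -> legal
(4,6): no bracket -> illegal
(5,0): no bracket -> illegal
(5,2): no bracket -> illegal
(5,6): flips 2 -> legal
(5,7): no bracket -> illegal
(6,0): flips 1 -> legal
(6,1): no bracket -> illegal
(6,2): no bracket -> illegal
(6,3): no bracket -> illegal
(6,4): flips 2 -> legal
(6,5): flips 1 -> legal
(6,7): no bracket -> illegal
(7,5): no bracket -> illegal
(7,6): no bracket -> illegal
(7,7): flips 4 -> legal
W mobility = 11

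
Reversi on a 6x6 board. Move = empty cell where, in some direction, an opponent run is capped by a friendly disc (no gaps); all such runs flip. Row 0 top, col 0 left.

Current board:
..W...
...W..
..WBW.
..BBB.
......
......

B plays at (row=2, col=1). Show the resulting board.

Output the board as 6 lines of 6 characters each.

Answer: ..W...
...W..
.BBBW.
..BBB.
......
......

Derivation:
Place B at (2,1); scan 8 dirs for brackets.
Dir NW: first cell '.' (not opp) -> no flip
Dir N: first cell '.' (not opp) -> no flip
Dir NE: first cell '.' (not opp) -> no flip
Dir W: first cell '.' (not opp) -> no flip
Dir E: opp run (2,2) capped by B -> flip
Dir SW: first cell '.' (not opp) -> no flip
Dir S: first cell '.' (not opp) -> no flip
Dir SE: first cell 'B' (not opp) -> no flip
All flips: (2,2)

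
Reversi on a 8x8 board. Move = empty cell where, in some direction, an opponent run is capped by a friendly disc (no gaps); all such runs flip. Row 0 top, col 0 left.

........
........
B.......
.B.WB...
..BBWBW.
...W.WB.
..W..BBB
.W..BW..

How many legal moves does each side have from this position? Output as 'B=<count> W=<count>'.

Answer: B=10 W=8

Derivation:
-- B to move --
(2,2): flips 3 -> legal
(2,3): flips 1 -> legal
(2,4): flips 1 -> legal
(3,2): flips 1 -> legal
(3,5): no bracket -> illegal
(3,6): flips 1 -> legal
(3,7): no bracket -> illegal
(4,7): flips 1 -> legal
(5,1): no bracket -> illegal
(5,2): no bracket -> illegal
(5,4): flips 2 -> legal
(5,7): no bracket -> illegal
(6,0): no bracket -> illegal
(6,1): no bracket -> illegal
(6,3): flips 1 -> legal
(6,4): flips 1 -> legal
(7,0): no bracket -> illegal
(7,2): no bracket -> illegal
(7,3): no bracket -> illegal
(7,6): flips 1 -> legal
B mobility = 10
-- W to move --
(1,0): no bracket -> illegal
(1,1): no bracket -> illegal
(2,1): no bracket -> illegal
(2,2): no bracket -> illegal
(2,3): no bracket -> illegal
(2,4): flips 1 -> legal
(2,5): no bracket -> illegal
(3,0): no bracket -> illegal
(3,2): no bracket -> illegal
(3,5): flips 2 -> legal
(3,6): no bracket -> illegal
(4,0): no bracket -> illegal
(4,1): flips 2 -> legal
(4,7): no bracket -> illegal
(5,1): flips 1 -> legal
(5,2): no bracket -> illegal
(5,4): no bracket -> illegal
(5,7): flips 2 -> legal
(6,3): no bracket -> illegal
(6,4): no bracket -> illegal
(7,3): flips 1 -> legal
(7,6): flips 2 -> legal
(7,7): flips 1 -> legal
W mobility = 8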